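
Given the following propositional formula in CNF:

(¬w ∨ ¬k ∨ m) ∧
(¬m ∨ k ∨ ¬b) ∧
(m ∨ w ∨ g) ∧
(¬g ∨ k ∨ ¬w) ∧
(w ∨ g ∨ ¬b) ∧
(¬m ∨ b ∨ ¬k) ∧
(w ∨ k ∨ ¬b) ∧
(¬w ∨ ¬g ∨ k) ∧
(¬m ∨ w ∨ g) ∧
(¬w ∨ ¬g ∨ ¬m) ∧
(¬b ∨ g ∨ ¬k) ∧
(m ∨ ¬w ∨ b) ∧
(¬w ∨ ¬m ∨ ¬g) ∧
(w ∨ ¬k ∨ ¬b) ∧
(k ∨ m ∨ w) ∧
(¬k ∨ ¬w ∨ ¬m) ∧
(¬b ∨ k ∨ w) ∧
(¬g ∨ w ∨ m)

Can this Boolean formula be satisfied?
Yes

Yes, the formula is satisfiable.

One satisfying assignment is: b=True, g=False, w=True, m=False, k=False

Verification: With this assignment, all 18 clauses evaluate to true.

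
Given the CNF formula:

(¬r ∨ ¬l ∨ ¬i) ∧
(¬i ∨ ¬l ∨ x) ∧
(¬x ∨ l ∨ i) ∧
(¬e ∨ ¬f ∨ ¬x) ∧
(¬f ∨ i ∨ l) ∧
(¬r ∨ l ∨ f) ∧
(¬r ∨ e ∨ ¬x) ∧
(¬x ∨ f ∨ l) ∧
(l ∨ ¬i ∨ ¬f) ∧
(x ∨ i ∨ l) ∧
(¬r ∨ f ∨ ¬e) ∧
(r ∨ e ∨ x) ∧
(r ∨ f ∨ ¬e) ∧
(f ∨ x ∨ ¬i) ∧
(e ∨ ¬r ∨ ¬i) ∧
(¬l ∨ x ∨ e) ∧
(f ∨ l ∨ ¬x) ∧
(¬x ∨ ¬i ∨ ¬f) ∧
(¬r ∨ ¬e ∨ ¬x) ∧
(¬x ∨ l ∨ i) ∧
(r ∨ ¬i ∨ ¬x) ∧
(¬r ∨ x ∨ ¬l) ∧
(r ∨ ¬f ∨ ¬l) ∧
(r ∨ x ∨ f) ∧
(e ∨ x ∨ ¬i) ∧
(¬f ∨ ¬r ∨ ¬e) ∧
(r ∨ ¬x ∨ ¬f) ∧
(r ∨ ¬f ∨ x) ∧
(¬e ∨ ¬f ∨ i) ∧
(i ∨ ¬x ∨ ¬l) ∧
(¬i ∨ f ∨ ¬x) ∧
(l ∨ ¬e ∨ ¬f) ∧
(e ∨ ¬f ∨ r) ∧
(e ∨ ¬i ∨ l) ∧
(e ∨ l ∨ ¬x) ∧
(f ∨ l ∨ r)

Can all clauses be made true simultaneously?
No

No, the formula is not satisfiable.

No assignment of truth values to the variables can make all 36 clauses true simultaneously.

The formula is UNSAT (unsatisfiable).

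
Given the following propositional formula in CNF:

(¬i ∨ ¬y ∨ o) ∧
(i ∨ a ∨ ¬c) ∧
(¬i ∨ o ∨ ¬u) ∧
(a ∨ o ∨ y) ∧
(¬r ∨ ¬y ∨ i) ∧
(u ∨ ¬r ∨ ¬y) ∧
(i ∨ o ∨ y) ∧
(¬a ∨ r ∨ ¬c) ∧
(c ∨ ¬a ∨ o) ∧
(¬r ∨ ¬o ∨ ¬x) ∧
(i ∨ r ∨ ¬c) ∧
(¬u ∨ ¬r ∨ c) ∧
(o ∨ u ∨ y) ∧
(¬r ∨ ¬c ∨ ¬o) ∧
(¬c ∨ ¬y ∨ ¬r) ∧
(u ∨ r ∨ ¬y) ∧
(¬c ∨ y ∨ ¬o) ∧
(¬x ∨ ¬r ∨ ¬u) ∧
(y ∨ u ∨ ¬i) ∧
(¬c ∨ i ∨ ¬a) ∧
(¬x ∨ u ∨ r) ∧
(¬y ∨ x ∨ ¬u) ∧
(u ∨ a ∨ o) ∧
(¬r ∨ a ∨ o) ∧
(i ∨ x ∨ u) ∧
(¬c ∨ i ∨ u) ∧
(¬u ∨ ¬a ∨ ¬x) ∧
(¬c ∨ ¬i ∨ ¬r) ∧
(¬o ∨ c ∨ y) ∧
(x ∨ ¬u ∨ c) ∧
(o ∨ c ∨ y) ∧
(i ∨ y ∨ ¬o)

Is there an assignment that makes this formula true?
Yes

Yes, the formula is satisfiable.

One satisfying assignment is: c=False, y=True, x=True, i=True, u=True, o=True, r=False, a=False

Verification: With this assignment, all 32 clauses evaluate to true.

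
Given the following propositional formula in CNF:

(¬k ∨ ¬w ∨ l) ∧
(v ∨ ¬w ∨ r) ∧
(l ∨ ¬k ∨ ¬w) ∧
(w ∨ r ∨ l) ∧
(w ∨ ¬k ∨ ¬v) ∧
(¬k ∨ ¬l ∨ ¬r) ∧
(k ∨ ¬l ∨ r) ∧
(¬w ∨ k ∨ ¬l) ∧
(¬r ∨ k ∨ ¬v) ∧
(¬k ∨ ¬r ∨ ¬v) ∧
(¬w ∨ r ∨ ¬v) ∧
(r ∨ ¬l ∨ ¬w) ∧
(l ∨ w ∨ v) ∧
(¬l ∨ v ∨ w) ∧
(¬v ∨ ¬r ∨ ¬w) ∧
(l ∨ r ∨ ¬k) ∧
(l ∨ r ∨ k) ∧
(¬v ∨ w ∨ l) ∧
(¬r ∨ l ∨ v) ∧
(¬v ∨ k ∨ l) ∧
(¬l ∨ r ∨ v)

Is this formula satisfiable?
No

No, the formula is not satisfiable.

No assignment of truth values to the variables can make all 21 clauses true simultaneously.

The formula is UNSAT (unsatisfiable).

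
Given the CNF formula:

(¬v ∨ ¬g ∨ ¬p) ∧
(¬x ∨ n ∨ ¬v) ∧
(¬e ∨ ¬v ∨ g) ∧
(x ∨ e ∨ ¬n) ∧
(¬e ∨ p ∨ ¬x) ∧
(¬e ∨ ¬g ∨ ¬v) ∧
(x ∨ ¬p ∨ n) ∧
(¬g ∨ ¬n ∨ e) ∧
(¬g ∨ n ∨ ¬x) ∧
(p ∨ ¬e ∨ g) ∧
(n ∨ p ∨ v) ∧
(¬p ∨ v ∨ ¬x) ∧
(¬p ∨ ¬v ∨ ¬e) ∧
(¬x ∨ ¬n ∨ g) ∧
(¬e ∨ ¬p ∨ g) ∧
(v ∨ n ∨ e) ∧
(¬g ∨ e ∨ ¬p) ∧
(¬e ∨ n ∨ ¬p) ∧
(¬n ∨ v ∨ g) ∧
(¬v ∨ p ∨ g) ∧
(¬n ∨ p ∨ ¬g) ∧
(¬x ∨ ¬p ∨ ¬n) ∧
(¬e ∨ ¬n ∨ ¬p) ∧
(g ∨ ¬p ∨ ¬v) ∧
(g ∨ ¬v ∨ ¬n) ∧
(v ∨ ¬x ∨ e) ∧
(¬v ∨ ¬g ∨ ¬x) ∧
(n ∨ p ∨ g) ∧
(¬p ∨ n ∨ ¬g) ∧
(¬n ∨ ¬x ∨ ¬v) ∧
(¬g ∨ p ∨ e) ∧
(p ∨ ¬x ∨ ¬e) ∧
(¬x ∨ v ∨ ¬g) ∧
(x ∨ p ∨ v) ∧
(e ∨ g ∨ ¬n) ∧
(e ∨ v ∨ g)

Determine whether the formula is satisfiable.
No

No, the formula is not satisfiable.

No assignment of truth values to the variables can make all 36 clauses true simultaneously.

The formula is UNSAT (unsatisfiable).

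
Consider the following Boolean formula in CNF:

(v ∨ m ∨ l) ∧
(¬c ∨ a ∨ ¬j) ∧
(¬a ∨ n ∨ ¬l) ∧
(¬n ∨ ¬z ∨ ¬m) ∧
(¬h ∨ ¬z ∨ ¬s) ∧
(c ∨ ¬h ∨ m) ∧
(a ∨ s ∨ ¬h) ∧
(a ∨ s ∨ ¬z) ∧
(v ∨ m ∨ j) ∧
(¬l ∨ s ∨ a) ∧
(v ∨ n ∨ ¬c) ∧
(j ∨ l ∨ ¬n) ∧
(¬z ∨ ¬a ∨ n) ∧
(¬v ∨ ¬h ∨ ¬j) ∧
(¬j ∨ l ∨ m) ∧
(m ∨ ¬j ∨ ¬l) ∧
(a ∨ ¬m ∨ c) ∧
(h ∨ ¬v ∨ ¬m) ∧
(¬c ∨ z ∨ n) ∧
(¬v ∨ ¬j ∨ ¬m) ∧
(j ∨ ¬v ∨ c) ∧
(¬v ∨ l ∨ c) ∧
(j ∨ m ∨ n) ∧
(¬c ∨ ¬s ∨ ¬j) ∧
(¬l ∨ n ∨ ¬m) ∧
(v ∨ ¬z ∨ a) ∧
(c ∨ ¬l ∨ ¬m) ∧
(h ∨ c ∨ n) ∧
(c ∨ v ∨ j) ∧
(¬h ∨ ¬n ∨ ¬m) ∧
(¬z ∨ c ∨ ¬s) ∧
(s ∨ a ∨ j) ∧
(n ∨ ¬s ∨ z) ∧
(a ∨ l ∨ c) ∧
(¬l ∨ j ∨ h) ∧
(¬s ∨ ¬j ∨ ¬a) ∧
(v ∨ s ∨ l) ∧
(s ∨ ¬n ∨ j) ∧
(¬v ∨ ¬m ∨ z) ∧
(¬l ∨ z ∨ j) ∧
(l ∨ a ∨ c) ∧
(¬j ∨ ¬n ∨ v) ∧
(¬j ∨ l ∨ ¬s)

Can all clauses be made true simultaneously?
No

No, the formula is not satisfiable.

No assignment of truth values to the variables can make all 43 clauses true simultaneously.

The formula is UNSAT (unsatisfiable).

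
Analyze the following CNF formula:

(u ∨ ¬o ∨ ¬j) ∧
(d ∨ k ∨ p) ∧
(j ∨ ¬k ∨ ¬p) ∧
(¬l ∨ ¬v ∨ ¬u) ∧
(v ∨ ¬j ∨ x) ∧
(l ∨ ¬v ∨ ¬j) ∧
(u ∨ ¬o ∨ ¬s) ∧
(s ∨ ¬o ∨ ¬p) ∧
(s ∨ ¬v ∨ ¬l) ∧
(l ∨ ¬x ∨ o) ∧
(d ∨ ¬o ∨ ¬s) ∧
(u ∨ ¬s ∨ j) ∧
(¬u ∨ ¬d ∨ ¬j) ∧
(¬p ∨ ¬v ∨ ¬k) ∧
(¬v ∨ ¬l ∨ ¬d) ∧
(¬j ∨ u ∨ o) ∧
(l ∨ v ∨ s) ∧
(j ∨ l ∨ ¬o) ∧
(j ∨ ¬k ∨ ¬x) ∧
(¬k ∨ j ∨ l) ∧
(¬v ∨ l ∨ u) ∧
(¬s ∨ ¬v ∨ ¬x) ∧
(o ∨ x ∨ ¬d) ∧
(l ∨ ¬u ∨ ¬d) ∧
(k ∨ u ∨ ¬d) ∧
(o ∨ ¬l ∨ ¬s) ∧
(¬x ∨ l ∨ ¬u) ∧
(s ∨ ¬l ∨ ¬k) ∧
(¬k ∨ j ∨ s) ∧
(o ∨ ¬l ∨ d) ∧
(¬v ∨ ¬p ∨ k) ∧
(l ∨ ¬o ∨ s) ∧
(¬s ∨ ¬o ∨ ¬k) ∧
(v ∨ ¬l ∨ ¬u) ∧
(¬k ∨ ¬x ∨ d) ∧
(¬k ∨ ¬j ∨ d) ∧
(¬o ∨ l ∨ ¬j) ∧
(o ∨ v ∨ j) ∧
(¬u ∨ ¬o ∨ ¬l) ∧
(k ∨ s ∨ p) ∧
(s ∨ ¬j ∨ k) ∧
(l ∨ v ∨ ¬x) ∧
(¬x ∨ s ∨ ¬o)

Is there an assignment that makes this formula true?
No

No, the formula is not satisfiable.

No assignment of truth values to the variables can make all 43 clauses true simultaneously.

The formula is UNSAT (unsatisfiable).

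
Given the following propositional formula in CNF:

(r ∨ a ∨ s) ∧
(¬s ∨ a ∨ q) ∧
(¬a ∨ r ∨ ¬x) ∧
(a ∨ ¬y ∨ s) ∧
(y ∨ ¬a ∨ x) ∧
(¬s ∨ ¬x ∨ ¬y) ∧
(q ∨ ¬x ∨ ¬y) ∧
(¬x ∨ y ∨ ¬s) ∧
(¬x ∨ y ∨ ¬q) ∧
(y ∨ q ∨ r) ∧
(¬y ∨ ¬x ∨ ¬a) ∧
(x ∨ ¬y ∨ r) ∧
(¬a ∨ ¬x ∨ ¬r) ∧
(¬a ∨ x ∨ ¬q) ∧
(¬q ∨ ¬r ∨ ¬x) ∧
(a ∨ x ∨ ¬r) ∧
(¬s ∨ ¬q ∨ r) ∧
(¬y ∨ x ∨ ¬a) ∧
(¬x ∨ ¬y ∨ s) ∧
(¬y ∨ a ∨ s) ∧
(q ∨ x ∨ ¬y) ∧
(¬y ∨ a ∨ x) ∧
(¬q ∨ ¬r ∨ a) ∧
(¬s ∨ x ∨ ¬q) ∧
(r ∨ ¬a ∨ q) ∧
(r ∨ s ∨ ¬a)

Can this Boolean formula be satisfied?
Yes

Yes, the formula is satisfiable.

One satisfying assignment is: a=False, x=True, r=True, y=False, s=False, q=False

Verification: With this assignment, all 26 clauses evaluate to true.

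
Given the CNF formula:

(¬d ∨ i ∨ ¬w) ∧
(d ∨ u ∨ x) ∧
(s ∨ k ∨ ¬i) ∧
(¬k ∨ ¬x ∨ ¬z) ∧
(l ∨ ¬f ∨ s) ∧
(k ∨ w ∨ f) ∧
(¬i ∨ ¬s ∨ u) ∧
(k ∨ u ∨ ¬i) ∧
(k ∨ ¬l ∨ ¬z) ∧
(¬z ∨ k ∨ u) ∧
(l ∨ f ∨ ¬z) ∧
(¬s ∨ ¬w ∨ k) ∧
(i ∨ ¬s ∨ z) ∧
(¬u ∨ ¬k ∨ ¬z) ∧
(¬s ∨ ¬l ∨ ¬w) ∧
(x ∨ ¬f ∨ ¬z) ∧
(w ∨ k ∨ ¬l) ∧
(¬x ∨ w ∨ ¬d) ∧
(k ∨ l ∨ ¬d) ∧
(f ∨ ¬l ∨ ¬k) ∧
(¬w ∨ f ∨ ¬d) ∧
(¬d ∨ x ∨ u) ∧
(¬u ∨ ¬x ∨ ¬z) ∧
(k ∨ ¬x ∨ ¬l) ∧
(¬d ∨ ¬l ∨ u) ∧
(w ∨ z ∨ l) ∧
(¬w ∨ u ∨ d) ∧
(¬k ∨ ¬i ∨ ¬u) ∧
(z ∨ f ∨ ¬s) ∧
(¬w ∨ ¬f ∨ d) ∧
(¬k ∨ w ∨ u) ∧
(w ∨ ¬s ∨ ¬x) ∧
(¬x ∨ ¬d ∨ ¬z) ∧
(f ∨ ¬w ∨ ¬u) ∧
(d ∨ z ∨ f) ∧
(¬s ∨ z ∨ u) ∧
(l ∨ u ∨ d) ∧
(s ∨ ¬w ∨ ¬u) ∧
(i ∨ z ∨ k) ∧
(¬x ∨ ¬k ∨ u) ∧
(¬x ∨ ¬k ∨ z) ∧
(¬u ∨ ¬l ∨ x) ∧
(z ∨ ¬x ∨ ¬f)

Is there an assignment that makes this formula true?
No

No, the formula is not satisfiable.

No assignment of truth values to the variables can make all 43 clauses true simultaneously.

The formula is UNSAT (unsatisfiable).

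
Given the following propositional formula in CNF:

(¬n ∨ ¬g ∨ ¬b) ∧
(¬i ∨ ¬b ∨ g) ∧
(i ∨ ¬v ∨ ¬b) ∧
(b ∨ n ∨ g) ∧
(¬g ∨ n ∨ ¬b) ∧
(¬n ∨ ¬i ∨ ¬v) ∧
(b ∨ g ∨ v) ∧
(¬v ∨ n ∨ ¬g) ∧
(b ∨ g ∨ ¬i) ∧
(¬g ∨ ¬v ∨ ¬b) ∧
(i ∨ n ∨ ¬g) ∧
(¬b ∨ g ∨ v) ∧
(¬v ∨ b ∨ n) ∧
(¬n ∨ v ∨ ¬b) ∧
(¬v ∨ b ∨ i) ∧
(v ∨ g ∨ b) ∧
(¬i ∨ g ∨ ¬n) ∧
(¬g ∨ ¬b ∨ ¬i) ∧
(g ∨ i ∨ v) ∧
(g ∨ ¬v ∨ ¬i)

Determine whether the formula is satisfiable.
Yes

Yes, the formula is satisfiable.

One satisfying assignment is: g=True, n=False, v=False, b=False, i=True

Verification: With this assignment, all 20 clauses evaluate to true.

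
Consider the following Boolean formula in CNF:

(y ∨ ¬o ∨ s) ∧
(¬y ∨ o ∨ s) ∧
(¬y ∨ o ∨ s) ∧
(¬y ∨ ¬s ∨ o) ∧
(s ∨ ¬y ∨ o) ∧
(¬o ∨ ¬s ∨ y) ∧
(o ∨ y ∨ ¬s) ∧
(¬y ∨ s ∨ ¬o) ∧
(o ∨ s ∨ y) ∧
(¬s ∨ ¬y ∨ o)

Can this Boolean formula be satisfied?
Yes

Yes, the formula is satisfiable.

One satisfying assignment is: y=True, o=True, s=True

Verification: With this assignment, all 10 clauses evaluate to true.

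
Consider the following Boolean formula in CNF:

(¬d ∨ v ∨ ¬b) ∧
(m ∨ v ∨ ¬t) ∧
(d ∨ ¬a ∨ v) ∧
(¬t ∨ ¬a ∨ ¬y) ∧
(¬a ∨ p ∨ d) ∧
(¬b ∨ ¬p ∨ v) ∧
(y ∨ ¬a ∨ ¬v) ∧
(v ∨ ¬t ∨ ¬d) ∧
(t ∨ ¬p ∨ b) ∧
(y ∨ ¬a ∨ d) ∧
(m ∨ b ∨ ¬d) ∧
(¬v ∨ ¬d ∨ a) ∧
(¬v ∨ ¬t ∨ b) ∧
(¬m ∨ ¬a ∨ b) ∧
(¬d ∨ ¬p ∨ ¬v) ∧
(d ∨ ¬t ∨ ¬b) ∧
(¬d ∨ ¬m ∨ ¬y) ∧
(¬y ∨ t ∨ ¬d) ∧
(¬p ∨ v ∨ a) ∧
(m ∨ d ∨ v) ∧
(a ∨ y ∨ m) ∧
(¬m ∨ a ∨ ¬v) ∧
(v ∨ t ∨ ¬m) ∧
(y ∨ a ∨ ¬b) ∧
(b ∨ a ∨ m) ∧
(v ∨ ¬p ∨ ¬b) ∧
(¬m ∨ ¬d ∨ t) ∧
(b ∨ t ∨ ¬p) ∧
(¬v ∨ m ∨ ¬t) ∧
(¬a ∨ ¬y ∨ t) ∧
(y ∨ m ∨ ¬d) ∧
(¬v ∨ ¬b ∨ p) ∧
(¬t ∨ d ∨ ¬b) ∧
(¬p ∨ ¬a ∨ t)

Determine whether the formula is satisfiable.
Yes

Yes, the formula is satisfiable.

One satisfying assignment is: a=False, p=False, t=True, d=False, y=False, b=False, m=True, v=False

Verification: With this assignment, all 34 clauses evaluate to true.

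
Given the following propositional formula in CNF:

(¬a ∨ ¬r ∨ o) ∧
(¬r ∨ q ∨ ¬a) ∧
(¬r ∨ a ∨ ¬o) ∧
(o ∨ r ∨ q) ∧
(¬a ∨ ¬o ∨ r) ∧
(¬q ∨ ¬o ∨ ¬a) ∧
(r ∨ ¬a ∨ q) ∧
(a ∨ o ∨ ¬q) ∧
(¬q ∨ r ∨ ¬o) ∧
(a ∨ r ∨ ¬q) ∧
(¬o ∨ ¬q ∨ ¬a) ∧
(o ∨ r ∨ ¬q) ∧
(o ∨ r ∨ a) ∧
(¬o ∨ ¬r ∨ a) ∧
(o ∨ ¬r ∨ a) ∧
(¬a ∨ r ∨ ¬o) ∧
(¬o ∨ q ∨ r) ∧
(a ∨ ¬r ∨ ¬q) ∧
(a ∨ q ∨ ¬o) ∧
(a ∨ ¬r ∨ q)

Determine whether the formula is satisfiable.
No

No, the formula is not satisfiable.

No assignment of truth values to the variables can make all 20 clauses true simultaneously.

The formula is UNSAT (unsatisfiable).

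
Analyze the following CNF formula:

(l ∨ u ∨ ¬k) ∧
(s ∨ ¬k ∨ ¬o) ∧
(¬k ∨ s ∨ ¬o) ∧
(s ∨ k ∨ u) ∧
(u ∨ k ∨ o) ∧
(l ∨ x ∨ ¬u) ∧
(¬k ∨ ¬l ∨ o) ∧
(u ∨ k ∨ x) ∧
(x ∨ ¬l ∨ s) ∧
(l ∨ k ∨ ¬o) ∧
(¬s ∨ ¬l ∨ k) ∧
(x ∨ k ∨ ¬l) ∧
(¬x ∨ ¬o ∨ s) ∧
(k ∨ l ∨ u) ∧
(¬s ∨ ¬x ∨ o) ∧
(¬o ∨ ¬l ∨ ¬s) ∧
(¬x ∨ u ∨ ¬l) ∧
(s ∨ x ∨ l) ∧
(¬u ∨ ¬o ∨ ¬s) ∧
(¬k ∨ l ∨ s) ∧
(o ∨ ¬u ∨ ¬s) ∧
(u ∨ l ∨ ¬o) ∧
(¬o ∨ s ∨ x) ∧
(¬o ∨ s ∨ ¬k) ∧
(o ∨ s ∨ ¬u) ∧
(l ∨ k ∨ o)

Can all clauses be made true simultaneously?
No

No, the formula is not satisfiable.

No assignment of truth values to the variables can make all 26 clauses true simultaneously.

The formula is UNSAT (unsatisfiable).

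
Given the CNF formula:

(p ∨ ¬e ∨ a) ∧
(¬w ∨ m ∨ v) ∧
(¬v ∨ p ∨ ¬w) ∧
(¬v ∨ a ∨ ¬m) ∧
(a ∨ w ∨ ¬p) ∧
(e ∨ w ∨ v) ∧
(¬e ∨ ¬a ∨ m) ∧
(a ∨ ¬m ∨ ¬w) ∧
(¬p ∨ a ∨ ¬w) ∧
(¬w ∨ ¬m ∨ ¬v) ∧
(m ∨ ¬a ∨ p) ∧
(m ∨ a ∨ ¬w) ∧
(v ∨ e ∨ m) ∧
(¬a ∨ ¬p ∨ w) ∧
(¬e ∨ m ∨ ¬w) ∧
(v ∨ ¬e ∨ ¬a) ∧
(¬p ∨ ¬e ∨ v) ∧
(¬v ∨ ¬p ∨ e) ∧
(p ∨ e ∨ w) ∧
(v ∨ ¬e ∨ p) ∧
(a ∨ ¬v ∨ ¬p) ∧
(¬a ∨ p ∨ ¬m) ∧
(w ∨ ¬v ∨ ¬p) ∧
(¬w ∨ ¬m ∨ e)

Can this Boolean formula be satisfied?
No

No, the formula is not satisfiable.

No assignment of truth values to the variables can make all 24 clauses true simultaneously.

The formula is UNSAT (unsatisfiable).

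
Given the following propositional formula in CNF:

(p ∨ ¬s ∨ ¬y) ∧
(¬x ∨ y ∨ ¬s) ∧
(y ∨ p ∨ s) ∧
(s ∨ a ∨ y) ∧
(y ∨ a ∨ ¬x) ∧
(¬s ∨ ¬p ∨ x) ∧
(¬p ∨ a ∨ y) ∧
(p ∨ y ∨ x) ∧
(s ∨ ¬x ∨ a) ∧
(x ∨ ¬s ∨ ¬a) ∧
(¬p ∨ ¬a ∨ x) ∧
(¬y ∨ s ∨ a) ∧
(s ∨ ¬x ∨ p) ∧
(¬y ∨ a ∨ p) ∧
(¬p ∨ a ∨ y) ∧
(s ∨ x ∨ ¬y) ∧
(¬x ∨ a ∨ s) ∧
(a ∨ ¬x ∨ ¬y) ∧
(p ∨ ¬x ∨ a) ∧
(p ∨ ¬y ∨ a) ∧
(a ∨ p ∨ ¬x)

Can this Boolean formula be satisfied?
Yes

Yes, the formula is satisfiable.

One satisfying assignment is: y=False, x=True, s=False, a=True, p=True

Verification: With this assignment, all 21 clauses evaluate to true.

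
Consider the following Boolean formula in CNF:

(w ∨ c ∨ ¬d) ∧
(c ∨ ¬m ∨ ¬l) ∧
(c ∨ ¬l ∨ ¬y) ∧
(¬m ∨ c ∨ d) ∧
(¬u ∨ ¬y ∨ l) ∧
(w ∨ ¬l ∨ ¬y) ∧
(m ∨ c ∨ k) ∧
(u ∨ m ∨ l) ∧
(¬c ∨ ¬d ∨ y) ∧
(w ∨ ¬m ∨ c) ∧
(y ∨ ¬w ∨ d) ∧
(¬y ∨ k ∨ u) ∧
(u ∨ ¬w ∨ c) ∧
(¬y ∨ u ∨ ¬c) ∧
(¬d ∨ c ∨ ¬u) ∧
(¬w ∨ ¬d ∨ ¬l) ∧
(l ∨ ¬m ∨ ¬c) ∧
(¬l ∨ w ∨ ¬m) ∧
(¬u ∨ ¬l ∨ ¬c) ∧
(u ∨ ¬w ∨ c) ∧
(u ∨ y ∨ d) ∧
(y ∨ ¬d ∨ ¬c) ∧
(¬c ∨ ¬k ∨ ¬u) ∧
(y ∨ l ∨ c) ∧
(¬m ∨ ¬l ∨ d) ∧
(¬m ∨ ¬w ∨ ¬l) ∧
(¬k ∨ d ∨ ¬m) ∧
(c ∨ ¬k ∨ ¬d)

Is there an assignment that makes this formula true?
Yes

Yes, the formula is satisfiable.

One satisfying assignment is: y=False, d=False, m=False, u=True, w=False, l=True, k=True, c=False

Verification: With this assignment, all 28 clauses evaluate to true.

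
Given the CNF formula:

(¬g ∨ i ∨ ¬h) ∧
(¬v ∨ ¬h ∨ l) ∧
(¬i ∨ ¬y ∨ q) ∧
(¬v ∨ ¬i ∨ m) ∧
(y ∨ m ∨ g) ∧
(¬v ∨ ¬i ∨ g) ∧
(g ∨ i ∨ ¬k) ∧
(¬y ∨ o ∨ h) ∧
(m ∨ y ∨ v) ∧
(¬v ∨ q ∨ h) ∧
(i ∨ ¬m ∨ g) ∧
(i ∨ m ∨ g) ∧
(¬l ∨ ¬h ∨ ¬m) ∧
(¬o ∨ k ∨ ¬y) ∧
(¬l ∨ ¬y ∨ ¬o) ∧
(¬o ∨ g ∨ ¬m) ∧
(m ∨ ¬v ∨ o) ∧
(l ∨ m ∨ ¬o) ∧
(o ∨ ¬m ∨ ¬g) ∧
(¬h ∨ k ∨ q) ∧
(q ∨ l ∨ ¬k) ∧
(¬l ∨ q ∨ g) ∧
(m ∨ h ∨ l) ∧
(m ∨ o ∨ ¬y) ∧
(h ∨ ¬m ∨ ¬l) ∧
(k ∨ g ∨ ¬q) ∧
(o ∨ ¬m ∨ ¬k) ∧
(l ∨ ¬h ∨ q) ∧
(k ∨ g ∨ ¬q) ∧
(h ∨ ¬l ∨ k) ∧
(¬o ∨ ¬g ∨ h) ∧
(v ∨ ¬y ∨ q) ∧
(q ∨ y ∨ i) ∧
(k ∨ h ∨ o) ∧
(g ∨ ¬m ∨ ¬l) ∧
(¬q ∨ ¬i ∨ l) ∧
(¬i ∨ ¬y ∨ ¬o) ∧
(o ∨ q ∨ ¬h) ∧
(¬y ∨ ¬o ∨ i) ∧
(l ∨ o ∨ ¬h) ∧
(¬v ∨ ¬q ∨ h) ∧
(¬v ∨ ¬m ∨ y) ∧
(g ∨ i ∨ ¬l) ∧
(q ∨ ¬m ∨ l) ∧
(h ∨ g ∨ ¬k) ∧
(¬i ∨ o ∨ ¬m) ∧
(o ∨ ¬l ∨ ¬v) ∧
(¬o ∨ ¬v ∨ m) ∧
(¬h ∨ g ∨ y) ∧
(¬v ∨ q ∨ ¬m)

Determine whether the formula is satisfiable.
No

No, the formula is not satisfiable.

No assignment of truth values to the variables can make all 50 clauses true simultaneously.

The formula is UNSAT (unsatisfiable).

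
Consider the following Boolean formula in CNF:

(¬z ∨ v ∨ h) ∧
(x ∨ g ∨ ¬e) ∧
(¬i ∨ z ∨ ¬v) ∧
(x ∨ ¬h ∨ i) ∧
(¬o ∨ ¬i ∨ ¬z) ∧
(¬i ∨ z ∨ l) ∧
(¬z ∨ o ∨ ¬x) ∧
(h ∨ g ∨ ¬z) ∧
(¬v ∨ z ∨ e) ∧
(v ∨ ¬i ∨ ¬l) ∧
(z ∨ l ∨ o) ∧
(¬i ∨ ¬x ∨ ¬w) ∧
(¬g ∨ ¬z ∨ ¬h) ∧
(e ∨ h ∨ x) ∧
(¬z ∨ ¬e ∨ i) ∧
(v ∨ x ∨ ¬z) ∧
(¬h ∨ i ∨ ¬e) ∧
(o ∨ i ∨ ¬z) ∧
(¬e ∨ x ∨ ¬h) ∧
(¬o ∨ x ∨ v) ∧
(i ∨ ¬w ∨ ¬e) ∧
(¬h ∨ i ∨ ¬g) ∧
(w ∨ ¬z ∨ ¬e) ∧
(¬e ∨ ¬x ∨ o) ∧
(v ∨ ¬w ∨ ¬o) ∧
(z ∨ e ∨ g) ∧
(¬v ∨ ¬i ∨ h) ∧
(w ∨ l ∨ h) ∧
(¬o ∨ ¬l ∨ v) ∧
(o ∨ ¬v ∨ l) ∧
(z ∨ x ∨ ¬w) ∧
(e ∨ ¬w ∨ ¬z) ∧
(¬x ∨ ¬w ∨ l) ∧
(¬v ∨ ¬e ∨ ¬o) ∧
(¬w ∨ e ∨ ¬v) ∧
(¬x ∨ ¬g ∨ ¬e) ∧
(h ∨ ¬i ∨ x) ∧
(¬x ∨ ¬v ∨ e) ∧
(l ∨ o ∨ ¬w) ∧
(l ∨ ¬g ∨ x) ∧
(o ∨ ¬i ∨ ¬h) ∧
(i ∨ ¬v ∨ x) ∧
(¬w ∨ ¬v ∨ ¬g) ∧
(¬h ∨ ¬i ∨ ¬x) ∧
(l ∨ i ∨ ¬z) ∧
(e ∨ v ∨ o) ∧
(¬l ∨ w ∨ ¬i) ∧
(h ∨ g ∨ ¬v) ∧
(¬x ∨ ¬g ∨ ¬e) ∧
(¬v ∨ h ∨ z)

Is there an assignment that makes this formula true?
Yes

Yes, the formula is satisfiable.

One satisfying assignment is: l=True, z=False, x=False, h=False, v=False, e=True, o=False, g=True, i=False, w=False

Verification: With this assignment, all 50 clauses evaluate to true.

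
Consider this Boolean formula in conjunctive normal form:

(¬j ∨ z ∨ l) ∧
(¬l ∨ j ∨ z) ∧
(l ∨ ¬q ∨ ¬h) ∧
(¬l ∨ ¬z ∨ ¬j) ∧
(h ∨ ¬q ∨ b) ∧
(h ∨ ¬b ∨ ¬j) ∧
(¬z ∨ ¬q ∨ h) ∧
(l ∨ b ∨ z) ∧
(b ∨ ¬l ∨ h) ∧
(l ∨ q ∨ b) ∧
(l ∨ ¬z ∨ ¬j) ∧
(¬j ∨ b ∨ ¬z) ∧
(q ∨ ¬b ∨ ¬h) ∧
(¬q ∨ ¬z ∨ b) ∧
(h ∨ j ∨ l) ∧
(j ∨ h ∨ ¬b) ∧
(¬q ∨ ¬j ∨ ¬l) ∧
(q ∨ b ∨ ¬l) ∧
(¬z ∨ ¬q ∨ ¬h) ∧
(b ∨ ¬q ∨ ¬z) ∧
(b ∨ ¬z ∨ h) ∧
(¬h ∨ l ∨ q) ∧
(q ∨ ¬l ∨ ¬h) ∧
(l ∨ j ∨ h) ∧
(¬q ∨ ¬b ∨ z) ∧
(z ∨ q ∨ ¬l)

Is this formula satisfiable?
No

No, the formula is not satisfiable.

No assignment of truth values to the variables can make all 26 clauses true simultaneously.

The formula is UNSAT (unsatisfiable).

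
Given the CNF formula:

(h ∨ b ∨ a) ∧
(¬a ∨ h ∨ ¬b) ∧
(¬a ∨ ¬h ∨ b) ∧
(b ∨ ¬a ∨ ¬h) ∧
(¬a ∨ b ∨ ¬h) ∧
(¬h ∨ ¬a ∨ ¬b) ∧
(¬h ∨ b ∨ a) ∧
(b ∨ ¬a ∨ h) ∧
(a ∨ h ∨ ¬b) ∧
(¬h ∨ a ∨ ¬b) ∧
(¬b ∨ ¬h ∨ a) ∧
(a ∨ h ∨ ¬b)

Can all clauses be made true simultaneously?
No

No, the formula is not satisfiable.

No assignment of truth values to the variables can make all 12 clauses true simultaneously.

The formula is UNSAT (unsatisfiable).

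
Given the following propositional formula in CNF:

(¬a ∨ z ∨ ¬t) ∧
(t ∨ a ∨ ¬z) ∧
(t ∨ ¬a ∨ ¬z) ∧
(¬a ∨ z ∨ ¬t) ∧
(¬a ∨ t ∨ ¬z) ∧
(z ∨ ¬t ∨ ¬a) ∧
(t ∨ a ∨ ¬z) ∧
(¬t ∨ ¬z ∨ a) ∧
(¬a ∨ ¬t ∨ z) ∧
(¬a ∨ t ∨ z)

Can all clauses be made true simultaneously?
Yes

Yes, the formula is satisfiable.

One satisfying assignment is: z=False, a=False, t=False

Verification: With this assignment, all 10 clauses evaluate to true.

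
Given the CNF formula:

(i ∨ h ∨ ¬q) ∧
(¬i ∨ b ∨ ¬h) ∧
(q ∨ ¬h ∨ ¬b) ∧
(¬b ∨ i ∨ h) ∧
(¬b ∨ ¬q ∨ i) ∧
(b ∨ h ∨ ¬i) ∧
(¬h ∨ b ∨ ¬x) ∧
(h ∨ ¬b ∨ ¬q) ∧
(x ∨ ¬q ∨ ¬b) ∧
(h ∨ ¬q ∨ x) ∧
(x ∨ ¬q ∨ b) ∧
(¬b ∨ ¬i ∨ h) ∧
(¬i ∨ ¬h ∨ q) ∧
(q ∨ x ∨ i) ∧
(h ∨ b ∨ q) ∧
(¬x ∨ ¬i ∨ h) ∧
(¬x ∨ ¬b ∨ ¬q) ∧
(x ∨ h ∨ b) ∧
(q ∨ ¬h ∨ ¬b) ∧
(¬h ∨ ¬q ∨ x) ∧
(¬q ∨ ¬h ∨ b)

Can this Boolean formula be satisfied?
No

No, the formula is not satisfiable.

No assignment of truth values to the variables can make all 21 clauses true simultaneously.

The formula is UNSAT (unsatisfiable).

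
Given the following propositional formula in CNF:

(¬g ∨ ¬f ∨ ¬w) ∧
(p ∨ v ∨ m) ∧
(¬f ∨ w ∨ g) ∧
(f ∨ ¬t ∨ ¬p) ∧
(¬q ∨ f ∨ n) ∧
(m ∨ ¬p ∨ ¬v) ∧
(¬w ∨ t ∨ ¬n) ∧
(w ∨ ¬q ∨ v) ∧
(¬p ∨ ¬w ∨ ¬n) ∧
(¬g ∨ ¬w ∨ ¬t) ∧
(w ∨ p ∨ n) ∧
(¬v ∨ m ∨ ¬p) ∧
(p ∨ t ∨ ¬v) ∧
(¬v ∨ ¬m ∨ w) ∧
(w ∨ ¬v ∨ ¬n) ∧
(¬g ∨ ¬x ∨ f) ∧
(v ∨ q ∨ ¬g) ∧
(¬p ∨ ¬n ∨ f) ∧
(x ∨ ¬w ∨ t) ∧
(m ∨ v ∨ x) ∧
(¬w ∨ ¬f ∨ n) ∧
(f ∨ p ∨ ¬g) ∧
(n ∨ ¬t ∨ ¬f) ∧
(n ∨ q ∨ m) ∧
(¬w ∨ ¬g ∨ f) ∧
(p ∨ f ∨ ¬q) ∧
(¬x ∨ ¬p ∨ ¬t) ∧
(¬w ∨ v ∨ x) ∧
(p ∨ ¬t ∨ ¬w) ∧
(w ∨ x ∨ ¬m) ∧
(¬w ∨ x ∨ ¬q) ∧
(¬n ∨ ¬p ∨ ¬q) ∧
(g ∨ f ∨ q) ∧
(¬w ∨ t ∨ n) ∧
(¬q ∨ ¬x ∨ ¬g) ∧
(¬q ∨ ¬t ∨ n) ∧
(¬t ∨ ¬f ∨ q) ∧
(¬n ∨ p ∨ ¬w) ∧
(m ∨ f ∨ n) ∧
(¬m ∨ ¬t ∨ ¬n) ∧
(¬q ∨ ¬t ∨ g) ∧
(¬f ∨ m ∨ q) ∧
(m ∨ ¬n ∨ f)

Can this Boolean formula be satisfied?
No

No, the formula is not satisfiable.

No assignment of truth values to the variables can make all 43 clauses true simultaneously.

The formula is UNSAT (unsatisfiable).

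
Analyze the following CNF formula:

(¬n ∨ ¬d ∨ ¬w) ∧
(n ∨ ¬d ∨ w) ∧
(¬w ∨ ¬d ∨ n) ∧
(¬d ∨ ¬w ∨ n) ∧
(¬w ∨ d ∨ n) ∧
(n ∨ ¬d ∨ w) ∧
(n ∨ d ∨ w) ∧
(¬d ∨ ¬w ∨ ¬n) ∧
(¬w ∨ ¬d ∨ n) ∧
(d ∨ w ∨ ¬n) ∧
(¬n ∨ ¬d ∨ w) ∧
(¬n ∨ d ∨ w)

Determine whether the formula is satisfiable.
Yes

Yes, the formula is satisfiable.

One satisfying assignment is: d=False, w=True, n=True

Verification: With this assignment, all 12 clauses evaluate to true.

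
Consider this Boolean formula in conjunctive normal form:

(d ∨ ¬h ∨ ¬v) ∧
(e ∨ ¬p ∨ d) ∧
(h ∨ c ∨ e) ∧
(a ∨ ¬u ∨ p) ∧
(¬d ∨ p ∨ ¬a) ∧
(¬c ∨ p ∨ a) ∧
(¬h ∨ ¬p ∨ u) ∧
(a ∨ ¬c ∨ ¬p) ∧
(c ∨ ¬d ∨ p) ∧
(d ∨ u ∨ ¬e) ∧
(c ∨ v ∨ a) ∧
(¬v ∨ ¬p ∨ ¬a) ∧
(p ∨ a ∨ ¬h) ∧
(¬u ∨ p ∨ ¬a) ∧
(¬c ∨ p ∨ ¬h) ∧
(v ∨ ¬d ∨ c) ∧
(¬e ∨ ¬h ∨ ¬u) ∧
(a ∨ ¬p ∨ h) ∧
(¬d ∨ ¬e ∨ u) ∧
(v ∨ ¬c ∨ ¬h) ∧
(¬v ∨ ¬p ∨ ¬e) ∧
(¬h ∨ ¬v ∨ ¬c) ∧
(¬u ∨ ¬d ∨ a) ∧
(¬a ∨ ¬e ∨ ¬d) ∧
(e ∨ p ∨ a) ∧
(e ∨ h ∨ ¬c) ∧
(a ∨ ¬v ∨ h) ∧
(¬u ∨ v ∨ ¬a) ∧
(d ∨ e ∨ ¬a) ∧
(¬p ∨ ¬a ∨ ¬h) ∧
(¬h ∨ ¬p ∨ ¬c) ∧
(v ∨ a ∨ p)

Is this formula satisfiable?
No

No, the formula is not satisfiable.

No assignment of truth values to the variables can make all 32 clauses true simultaneously.

The formula is UNSAT (unsatisfiable).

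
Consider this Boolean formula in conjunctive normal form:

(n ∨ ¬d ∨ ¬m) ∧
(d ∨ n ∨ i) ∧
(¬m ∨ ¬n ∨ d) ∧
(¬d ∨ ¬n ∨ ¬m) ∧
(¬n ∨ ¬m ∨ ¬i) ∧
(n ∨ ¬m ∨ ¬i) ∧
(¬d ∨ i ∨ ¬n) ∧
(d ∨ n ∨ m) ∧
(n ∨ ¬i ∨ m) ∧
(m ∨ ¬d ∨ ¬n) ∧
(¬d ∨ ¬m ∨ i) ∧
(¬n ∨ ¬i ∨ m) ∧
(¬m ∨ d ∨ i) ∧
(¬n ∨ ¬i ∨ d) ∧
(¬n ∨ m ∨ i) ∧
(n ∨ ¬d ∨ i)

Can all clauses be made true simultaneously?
No

No, the formula is not satisfiable.

No assignment of truth values to the variables can make all 16 clauses true simultaneously.

The formula is UNSAT (unsatisfiable).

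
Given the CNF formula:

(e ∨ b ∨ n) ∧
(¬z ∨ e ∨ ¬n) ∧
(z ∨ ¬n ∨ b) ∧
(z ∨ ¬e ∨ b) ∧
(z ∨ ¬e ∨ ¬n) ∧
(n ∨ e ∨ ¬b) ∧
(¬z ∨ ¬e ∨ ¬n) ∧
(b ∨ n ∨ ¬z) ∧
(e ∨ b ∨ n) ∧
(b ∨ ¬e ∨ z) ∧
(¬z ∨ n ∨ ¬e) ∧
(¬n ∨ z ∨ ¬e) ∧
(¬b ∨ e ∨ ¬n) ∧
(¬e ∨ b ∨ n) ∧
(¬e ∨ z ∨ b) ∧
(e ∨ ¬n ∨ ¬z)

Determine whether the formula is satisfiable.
Yes

Yes, the formula is satisfiable.

One satisfying assignment is: b=True, n=False, e=True, z=False

Verification: With this assignment, all 16 clauses evaluate to true.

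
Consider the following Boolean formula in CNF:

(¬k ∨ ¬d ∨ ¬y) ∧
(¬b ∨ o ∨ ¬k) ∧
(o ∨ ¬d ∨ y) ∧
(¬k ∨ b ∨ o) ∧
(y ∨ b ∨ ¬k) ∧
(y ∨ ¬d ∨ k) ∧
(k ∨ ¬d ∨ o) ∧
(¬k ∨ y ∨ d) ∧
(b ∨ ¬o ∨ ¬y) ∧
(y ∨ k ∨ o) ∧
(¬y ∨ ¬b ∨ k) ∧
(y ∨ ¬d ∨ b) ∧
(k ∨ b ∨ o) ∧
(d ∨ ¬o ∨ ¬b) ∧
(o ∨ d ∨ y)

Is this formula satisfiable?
Yes

Yes, the formula is satisfiable.

One satisfying assignment is: k=False, o=True, b=False, d=False, y=False

Verification: With this assignment, all 15 clauses evaluate to true.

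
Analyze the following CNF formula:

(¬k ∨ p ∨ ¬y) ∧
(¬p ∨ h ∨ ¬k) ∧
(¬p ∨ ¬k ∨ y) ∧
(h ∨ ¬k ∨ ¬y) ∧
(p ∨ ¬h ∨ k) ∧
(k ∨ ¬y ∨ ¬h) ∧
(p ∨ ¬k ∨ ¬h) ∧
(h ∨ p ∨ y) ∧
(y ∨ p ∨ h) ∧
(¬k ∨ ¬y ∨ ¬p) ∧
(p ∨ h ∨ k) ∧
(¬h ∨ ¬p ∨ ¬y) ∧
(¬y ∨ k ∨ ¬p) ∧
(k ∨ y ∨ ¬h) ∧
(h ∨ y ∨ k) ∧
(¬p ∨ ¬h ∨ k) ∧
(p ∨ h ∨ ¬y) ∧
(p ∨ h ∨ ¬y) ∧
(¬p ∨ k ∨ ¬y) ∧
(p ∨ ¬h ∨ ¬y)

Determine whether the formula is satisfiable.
No

No, the formula is not satisfiable.

No assignment of truth values to the variables can make all 20 clauses true simultaneously.

The formula is UNSAT (unsatisfiable).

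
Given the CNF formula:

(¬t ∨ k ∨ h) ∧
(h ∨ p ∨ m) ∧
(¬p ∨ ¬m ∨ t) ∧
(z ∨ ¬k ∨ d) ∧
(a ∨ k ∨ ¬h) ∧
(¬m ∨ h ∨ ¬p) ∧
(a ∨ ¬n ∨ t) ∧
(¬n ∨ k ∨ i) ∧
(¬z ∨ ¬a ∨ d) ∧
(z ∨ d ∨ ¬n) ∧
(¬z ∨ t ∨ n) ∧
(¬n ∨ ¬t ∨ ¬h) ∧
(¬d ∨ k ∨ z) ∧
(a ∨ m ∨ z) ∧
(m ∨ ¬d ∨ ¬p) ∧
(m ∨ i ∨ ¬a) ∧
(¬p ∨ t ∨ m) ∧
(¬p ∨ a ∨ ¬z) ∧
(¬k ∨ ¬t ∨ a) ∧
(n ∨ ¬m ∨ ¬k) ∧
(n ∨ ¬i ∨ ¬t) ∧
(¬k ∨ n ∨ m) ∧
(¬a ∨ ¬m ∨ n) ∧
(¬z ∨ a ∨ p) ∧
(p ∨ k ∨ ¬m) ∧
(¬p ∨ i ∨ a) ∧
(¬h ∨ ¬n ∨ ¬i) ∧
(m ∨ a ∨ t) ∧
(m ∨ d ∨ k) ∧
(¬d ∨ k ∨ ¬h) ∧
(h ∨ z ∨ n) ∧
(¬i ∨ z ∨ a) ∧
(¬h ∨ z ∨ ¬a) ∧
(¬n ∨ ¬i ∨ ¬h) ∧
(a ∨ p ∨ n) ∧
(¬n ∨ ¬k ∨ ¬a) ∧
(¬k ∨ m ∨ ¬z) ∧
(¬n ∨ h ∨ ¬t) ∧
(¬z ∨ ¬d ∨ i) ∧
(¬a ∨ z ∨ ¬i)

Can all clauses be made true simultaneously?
No

No, the formula is not satisfiable.

No assignment of truth values to the variables can make all 40 clauses true simultaneously.

The formula is UNSAT (unsatisfiable).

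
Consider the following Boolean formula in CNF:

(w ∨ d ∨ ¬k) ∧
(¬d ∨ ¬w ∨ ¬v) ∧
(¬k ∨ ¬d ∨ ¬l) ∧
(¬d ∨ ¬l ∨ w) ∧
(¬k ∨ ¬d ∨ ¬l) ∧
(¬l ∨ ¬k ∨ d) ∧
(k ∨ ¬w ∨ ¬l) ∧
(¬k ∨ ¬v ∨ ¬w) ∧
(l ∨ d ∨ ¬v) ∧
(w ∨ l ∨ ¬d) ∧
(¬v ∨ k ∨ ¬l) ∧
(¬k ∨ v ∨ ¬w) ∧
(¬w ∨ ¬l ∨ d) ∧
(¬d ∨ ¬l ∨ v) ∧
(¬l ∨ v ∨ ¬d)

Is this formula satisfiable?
Yes

Yes, the formula is satisfiable.

One satisfying assignment is: d=False, v=False, l=False, w=False, k=False

Verification: With this assignment, all 15 clauses evaluate to true.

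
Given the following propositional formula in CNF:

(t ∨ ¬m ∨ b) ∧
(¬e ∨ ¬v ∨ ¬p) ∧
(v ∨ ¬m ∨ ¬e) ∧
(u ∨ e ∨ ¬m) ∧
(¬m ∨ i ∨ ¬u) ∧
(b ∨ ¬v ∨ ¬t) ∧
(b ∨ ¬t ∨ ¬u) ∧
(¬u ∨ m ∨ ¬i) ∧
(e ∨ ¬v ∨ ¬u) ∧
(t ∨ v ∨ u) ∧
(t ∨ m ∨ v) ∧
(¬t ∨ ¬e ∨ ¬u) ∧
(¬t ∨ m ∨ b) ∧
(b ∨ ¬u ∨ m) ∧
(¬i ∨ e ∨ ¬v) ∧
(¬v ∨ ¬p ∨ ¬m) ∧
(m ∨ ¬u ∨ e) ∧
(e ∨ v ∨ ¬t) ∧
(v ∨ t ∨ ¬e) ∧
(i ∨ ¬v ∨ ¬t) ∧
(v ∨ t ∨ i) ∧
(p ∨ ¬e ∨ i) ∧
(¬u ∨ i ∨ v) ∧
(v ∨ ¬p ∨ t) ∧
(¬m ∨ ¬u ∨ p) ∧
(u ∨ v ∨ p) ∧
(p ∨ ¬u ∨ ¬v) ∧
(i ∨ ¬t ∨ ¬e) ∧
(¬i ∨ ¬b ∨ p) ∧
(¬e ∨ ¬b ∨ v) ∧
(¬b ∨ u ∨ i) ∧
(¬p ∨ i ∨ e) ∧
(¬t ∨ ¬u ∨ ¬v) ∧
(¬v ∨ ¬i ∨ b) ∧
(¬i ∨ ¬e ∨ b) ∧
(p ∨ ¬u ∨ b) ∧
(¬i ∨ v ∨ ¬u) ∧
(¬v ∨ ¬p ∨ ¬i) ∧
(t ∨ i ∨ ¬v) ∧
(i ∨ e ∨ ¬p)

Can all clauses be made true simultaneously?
No

No, the formula is not satisfiable.

No assignment of truth values to the variables can make all 40 clauses true simultaneously.

The formula is UNSAT (unsatisfiable).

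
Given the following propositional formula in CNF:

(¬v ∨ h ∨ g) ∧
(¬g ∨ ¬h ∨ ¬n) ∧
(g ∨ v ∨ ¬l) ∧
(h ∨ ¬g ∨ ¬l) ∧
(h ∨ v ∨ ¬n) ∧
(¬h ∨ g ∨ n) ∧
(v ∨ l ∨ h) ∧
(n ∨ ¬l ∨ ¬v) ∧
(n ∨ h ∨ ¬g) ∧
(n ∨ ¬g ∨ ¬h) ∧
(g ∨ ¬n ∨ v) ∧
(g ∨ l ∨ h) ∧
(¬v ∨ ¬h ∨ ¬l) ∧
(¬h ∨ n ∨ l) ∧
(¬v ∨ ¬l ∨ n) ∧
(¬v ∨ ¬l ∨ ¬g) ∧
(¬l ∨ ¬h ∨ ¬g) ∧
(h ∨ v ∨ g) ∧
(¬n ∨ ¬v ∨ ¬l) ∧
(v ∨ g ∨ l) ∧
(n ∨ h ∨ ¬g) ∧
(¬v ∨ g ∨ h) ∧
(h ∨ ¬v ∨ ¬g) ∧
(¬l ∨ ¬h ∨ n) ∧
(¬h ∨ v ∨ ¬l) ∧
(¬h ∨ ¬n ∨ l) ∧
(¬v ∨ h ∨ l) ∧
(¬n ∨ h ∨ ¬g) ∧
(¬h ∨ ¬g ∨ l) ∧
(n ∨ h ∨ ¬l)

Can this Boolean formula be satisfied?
No

No, the formula is not satisfiable.

No assignment of truth values to the variables can make all 30 clauses true simultaneously.

The formula is UNSAT (unsatisfiable).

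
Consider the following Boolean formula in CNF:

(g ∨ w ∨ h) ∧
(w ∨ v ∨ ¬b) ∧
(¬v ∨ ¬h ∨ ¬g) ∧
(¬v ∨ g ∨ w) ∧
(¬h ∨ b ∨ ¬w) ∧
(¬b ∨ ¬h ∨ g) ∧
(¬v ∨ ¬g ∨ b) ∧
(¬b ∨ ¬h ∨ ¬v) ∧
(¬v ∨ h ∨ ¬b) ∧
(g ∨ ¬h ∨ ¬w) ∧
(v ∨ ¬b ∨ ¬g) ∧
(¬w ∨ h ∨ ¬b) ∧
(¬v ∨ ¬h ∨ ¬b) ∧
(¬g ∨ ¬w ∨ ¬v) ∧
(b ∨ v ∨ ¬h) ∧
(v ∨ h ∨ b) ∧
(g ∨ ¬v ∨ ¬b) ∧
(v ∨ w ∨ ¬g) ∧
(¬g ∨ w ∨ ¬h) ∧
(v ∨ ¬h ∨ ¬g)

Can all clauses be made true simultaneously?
Yes

Yes, the formula is satisfiable.

One satisfying assignment is: w=True, v=True, b=False, h=False, g=False

Verification: With this assignment, all 20 clauses evaluate to true.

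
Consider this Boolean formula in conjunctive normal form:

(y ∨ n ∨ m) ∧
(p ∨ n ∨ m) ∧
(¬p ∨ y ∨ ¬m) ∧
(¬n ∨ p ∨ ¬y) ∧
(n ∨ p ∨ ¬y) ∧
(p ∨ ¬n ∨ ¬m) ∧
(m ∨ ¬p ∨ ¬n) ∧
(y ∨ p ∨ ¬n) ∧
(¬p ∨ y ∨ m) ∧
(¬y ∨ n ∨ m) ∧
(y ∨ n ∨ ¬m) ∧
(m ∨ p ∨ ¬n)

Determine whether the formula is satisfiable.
Yes

Yes, the formula is satisfiable.

One satisfying assignment is: n=True, y=True, m=True, p=True

Verification: With this assignment, all 12 clauses evaluate to true.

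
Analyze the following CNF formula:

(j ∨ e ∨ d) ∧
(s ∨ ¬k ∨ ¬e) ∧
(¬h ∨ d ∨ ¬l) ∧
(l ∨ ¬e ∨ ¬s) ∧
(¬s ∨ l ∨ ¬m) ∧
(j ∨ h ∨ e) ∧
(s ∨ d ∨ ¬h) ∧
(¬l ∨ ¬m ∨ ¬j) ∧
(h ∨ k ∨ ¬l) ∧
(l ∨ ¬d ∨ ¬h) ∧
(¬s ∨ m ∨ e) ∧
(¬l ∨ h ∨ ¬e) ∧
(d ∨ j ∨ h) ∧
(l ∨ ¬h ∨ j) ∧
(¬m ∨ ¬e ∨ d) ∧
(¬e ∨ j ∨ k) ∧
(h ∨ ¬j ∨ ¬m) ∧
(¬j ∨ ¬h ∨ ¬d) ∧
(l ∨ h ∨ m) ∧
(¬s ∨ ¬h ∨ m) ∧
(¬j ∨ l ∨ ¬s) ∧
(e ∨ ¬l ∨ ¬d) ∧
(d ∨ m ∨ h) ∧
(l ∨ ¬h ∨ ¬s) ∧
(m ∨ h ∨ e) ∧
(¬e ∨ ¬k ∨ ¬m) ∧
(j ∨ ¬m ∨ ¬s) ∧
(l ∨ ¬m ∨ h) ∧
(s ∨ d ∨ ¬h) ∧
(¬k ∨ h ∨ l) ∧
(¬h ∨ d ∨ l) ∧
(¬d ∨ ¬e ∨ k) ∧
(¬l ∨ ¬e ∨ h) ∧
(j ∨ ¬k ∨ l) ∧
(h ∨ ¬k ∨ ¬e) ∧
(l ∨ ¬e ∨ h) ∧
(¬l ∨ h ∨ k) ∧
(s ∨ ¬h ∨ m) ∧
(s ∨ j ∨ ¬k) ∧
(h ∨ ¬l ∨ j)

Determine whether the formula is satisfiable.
No

No, the formula is not satisfiable.

No assignment of truth values to the variables can make all 40 clauses true simultaneously.

The formula is UNSAT (unsatisfiable).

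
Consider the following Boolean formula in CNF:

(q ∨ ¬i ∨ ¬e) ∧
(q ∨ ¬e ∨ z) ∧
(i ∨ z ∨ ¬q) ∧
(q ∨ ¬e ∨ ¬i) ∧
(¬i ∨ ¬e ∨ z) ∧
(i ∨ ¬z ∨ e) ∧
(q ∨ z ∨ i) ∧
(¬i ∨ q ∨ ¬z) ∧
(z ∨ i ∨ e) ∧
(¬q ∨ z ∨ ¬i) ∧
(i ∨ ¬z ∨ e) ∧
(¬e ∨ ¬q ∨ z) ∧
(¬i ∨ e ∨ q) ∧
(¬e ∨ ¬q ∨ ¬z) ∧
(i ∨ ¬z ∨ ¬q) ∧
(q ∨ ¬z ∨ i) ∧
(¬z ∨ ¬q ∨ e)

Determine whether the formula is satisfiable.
No

No, the formula is not satisfiable.

No assignment of truth values to the variables can make all 17 clauses true simultaneously.

The formula is UNSAT (unsatisfiable).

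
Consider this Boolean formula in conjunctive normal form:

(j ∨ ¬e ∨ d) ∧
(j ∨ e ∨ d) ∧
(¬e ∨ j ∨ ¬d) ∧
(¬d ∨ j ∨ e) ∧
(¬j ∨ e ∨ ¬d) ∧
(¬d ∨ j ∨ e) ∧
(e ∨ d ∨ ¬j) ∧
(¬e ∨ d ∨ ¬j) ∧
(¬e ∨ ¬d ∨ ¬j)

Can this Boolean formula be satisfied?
No

No, the formula is not satisfiable.

No assignment of truth values to the variables can make all 9 clauses true simultaneously.

The formula is UNSAT (unsatisfiable).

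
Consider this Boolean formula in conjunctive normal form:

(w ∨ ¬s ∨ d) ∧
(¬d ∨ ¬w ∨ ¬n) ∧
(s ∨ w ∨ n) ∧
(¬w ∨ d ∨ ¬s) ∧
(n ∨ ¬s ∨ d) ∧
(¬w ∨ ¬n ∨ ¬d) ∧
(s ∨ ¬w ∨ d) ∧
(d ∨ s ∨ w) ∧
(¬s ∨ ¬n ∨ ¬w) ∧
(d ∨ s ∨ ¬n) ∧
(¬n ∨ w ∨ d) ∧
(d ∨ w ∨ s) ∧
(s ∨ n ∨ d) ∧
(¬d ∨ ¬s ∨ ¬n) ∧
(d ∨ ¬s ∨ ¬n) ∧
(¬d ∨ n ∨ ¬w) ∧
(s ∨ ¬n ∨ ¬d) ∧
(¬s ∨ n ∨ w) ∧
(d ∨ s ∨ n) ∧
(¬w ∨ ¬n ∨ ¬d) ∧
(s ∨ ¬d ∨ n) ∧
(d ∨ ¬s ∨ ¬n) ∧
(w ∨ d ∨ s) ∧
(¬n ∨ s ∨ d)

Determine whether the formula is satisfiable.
No

No, the formula is not satisfiable.

No assignment of truth values to the variables can make all 24 clauses true simultaneously.

The formula is UNSAT (unsatisfiable).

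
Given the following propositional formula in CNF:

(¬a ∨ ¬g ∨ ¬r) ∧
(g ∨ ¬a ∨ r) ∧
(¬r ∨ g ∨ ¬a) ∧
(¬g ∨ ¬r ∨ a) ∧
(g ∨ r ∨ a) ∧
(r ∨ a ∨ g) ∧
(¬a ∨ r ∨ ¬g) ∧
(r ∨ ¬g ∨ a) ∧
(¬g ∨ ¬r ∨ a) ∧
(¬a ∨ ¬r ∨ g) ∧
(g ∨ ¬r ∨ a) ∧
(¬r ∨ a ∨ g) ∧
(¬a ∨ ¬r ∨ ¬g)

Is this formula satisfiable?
No

No, the formula is not satisfiable.

No assignment of truth values to the variables can make all 13 clauses true simultaneously.

The formula is UNSAT (unsatisfiable).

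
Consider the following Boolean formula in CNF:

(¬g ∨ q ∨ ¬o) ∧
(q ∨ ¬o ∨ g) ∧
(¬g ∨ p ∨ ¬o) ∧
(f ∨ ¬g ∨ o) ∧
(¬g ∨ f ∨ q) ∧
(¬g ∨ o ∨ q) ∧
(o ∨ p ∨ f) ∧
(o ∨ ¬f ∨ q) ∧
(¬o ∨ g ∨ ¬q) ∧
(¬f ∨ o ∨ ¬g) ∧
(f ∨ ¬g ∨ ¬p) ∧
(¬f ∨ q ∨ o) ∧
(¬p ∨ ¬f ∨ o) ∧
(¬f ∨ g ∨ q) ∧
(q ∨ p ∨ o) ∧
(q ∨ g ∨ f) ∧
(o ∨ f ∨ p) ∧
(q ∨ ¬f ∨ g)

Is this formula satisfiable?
Yes

Yes, the formula is satisfiable.

One satisfying assignment is: o=True, p=True, f=True, q=True, g=True

Verification: With this assignment, all 18 clauses evaluate to true.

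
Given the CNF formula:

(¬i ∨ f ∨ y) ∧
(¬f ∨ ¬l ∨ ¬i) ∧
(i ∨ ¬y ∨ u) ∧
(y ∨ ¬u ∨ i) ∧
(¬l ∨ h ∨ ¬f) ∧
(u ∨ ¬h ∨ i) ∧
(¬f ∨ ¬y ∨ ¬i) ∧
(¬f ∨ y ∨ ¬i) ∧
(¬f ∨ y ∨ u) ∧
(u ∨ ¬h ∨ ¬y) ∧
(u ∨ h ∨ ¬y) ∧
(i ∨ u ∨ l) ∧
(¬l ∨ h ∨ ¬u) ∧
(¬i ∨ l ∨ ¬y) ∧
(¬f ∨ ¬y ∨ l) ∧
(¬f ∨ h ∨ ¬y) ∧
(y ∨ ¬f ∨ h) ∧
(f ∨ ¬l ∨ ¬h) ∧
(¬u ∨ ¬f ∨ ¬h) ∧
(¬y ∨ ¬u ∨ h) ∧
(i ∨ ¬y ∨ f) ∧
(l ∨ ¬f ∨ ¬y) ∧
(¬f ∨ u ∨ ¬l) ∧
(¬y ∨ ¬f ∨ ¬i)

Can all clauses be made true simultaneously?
Yes

Yes, the formula is satisfiable.

One satisfying assignment is: f=False, u=False, y=False, h=False, i=False, l=True

Verification: With this assignment, all 24 clauses evaluate to true.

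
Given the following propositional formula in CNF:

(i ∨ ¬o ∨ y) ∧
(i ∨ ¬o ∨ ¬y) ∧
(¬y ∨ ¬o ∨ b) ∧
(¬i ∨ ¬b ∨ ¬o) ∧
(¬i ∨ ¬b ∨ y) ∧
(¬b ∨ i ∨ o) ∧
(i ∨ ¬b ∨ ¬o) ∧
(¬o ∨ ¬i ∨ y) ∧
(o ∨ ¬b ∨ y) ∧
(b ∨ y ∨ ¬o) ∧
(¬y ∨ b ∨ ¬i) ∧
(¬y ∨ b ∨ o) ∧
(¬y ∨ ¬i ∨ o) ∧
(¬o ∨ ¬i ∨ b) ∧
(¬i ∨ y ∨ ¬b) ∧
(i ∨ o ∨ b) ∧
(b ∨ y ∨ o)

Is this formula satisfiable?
No

No, the formula is not satisfiable.

No assignment of truth values to the variables can make all 17 clauses true simultaneously.

The formula is UNSAT (unsatisfiable).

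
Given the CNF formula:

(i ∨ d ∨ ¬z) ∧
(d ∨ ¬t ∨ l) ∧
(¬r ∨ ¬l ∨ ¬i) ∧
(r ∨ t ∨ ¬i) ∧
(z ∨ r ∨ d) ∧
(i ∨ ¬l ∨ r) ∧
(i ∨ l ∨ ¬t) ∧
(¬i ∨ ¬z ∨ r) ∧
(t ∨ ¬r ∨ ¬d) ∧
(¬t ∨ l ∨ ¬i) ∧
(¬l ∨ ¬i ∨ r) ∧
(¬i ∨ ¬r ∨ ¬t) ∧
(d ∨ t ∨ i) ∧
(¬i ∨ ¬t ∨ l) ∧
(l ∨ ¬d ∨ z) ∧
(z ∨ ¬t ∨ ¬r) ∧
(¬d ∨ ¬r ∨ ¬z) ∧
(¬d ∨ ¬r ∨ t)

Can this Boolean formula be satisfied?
Yes

Yes, the formula is satisfiable.

One satisfying assignment is: d=True, r=False, i=False, z=True, t=False, l=False

Verification: With this assignment, all 18 clauses evaluate to true.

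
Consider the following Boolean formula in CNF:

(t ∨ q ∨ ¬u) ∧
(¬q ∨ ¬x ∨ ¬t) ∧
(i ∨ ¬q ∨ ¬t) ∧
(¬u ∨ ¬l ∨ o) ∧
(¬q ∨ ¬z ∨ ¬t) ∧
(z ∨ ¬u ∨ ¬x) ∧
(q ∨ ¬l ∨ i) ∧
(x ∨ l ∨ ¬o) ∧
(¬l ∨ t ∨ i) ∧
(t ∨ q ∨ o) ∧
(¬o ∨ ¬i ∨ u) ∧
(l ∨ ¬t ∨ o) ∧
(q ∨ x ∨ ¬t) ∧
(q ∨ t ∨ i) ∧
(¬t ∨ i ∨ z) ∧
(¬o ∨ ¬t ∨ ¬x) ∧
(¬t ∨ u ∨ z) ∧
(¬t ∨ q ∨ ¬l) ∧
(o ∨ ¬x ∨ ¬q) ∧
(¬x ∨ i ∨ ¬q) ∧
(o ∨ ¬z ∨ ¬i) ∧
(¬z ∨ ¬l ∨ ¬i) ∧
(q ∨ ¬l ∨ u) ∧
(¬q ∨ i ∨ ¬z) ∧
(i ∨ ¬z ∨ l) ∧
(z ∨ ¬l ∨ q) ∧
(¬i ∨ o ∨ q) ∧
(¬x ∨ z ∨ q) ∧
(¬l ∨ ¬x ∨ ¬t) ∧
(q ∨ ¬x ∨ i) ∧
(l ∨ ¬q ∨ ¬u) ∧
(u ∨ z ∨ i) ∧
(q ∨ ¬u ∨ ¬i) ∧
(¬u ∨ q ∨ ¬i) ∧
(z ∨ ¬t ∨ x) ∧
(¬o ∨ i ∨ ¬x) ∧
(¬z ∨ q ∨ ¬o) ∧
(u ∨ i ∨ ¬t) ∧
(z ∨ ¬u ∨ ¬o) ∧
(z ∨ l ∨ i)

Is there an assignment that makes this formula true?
Yes

Yes, the formula is satisfiable.

One satisfying assignment is: u=False, x=False, o=False, l=False, z=False, q=True, i=True, t=False

Verification: With this assignment, all 40 clauses evaluate to true.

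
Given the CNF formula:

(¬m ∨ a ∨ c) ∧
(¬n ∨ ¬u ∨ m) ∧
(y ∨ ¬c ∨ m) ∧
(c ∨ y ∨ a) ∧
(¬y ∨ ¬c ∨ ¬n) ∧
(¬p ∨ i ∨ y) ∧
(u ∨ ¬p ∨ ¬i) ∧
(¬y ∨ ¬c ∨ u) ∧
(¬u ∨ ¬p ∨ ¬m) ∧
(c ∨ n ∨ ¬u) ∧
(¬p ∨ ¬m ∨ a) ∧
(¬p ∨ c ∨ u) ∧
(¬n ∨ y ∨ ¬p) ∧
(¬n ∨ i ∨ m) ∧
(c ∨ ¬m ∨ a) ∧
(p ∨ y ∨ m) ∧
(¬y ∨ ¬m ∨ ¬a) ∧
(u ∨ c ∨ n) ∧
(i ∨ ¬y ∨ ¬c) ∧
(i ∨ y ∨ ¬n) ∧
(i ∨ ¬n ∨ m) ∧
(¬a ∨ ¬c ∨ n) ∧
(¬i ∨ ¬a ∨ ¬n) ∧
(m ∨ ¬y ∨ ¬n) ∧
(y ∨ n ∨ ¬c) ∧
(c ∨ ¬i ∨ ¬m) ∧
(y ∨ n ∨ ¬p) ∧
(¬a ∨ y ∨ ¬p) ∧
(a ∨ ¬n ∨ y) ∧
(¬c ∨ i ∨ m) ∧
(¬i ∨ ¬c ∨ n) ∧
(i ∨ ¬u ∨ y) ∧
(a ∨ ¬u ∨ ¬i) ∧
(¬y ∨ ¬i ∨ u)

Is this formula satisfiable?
No

No, the formula is not satisfiable.

No assignment of truth values to the variables can make all 34 clauses true simultaneously.

The formula is UNSAT (unsatisfiable).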